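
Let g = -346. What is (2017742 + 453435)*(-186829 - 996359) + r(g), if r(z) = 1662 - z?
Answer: -2923866970268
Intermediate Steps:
(2017742 + 453435)*(-186829 - 996359) + r(g) = (2017742 + 453435)*(-186829 - 996359) + (1662 - 1*(-346)) = 2471177*(-1183188) + (1662 + 346) = -2923866972276 + 2008 = -2923866970268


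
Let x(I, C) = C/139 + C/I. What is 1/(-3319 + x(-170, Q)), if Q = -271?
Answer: -23630/78436371 ≈ -0.00030126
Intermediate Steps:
x(I, C) = C/139 + C/I (x(I, C) = C*(1/139) + C/I = C/139 + C/I)
1/(-3319 + x(-170, Q)) = 1/(-3319 + ((1/139)*(-271) - 271/(-170))) = 1/(-3319 + (-271/139 - 271*(-1/170))) = 1/(-3319 + (-271/139 + 271/170)) = 1/(-3319 - 8401/23630) = 1/(-78436371/23630) = -23630/78436371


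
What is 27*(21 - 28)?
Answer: -189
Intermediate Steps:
27*(21 - 28) = 27*(-7) = -189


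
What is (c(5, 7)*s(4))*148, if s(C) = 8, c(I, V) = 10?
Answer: 11840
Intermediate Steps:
(c(5, 7)*s(4))*148 = (10*8)*148 = 80*148 = 11840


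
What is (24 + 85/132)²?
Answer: 10582009/17424 ≈ 607.32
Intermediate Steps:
(24 + 85/132)² = (3253/132)² = 10582009/17424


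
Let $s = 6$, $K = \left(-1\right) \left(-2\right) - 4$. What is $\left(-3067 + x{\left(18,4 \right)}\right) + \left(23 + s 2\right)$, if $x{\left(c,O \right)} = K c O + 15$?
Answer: $-3161$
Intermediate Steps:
$K = -2$ ($K = 2 - 4 = -2$)
$x{\left(c,O \right)} = 15 - 2 O c$ ($x{\left(c,O \right)} = - 2 c O + 15 = - 2 O c + 15 = 15 - 2 O c$)
$\left(-3067 + x{\left(18,4 \right)}\right) + \left(23 + s 2\right) = \left(-3067 + \left(15 - 8 \cdot 18\right)\right) + \left(23 + 6 \cdot 2\right) = \left(-3067 + \left(15 - 144\right)\right) + \left(23 + 12\right) = \left(-3067 - 129\right) + 35 = -3196 + 35 = -3161$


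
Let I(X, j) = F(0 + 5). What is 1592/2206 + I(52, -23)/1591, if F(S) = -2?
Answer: 1264230/1754873 ≈ 0.72041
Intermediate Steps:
I(X, j) = -2
1592/2206 + I(52, -23)/1591 = 1592/2206 - 2/1591 = 1592*(1/2206) - 2*1/1591 = 796/1103 - 2/1591 = 1264230/1754873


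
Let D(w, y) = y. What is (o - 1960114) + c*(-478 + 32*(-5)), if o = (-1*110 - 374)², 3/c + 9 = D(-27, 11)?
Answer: -1726815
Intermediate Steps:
c = 3/2 (c = 3/(-9 + 11) = 3/2 ≈ 1.5000)
o = 234256 (o = (-110 - 374)² = (-484)² = 234256)
(o - 1960114) + c*(-478 + 32*(-5)) = (234256 - 1960114) + 3*(-478 + 32*(-5))/2 = -1725858 + 3*(-478 - 160)/2 = -1725858 + (3/2)*(-638) = -1725858 - 957 = -1726815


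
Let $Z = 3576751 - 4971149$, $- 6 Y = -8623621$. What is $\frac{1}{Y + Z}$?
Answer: $\frac{6}{257233} \approx 2.3325 \cdot 10^{-5}$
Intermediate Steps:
$Y = \frac{8623621}{6}$ ($Y = \left(- \frac{1}{6}\right) \left(-8623621\right) = \frac{8623621}{6} \approx 1.4373 \cdot 10^{6}$)
$Z = -1394398$
$\frac{1}{Y + Z} = \frac{1}{\frac{8623621}{6} - 1394398} = \frac{1}{\frac{257233}{6}} = \frac{6}{257233}$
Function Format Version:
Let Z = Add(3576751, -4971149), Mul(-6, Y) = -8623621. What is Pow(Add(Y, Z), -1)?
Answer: Rational(6, 257233) ≈ 2.3325e-5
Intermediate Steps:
Y = Rational(8623621, 6) (Y = Mul(Rational(-1, 6), -8623621) = Rational(8623621, 6) ≈ 1.4373e+6)
Z = -1394398
Pow(Add(Y, Z), -1) = Pow(Add(Rational(8623621, 6), -1394398), -1) = Pow(Rational(257233, 6), -1) = Rational(6, 257233)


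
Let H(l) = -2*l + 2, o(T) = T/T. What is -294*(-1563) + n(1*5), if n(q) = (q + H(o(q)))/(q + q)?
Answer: 919045/2 ≈ 4.5952e+5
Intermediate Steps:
o(T) = 1
H(l) = 2 - 2*l
n(q) = ½ (n(q) = (q + (2 - 2*1))/(q + q) = (q + (2 - 2))/((2*q)) = (q + 0)*(1/(2*q)) = q*(1/(2*q)) = ½)
-294*(-1563) + n(1*5) = -294*(-1563) + ½ = 459522 + ½ = 919045/2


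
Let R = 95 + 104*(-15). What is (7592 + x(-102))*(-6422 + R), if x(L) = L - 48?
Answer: -58695054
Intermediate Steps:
x(L) = -48 + L
R = -1465 (R = 95 - 1560 = -1465)
(7592 + x(-102))*(-6422 + R) = (7592 + (-48 - 102))*(-6422 - 1465) = (7592 - 150)*(-7887) = 7442*(-7887) = -58695054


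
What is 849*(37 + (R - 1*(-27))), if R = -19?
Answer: 38205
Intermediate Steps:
849*(37 + (R - 1*(-27))) = 849*(37 + (-19 - 1*(-27))) = 849*(37 + (-19 + 27)) = 849*(37 + 8) = 849*45 = 38205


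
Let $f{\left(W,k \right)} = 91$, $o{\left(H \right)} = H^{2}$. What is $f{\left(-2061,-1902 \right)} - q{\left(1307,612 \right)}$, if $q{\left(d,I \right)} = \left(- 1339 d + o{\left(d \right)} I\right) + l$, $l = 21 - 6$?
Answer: $-1043698239$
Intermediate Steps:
$l = 15$ ($l = 21 - 6 = 15$)
$q{\left(d,I \right)} = 15 - 1339 d + I d^{2}$ ($q{\left(d,I \right)} = \left(- 1339 d + d^{2} I\right) + 15 = \left(- 1339 d + I d^{2}\right) + 15 = 15 - 1339 d + I d^{2}$)
$f{\left(-2061,-1902 \right)} - q{\left(1307,612 \right)} = 91 - \left(15 - 1750073 + 612 \cdot 1307^{2}\right) = 91 - \left(15 - 1750073 + 612 \cdot 1708249\right) = 91 - \left(15 - 1750073 + 1045448388\right) = 91 - 1043698330 = -1043698239$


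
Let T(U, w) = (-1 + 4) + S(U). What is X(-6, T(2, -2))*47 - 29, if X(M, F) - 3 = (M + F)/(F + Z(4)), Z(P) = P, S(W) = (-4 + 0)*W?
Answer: 629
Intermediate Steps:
S(W) = -4*W
T(U, w) = 3 - 4*U (T(U, w) = (-1 + 4) - 4*U = 3 - 4*U)
X(M, F) = 3 + (F + M)/(4 + F) (X(M, F) = 3 + (M + F)/(F + 4) = 3 + (F + M)/(4 + F))
X(-6, T(2, -2))*47 - 29 = ((12 - 6 + 4*(3 - 4*2))/(4 + (3 - 4*2)))*47 - 29 = ((12 - 6 + 4*(3 - 8))/(4 + (3 - 8)))*47 - 29 = ((12 - 6 + 4*(-5))/(4 - 5))*47 - 29 = ((12 - 6 - 20)/(-1))*47 - 29 = -1*(-14)*47 - 29 = 14*47 - 29 = 658 - 29 = 629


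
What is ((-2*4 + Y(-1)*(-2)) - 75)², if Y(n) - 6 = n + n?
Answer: 8281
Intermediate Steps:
Y(n) = 6 + 2*n (Y(n) = 6 + (n + n) = 6 + 2*n)
((-2*4 + Y(-1)*(-2)) - 75)² = ((-2*4 + (6 + 2*(-1))*(-2)) - 75)² = ((-8 + (6 - 2)*(-2)) - 75)² = ((-8 + 4*(-2)) - 75)² = ((-8 - 8) - 75)² = (-16 - 75)² = (-91)² = 8281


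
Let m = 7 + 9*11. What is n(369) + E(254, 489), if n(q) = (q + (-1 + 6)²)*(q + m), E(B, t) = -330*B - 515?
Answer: 102815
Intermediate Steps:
E(B, t) = -515 - 330*B
m = 106 (m = 7 + 99 = 106)
n(q) = (25 + q)*(106 + q) (n(q) = (q + (-1 + 6)²)*(q + 106) = (q + 5²)*(106 + q) = (q + 25)*(106 + q) = (25 + q)*(106 + q))
n(369) + E(254, 489) = (2650 + 369² + 131*369) + (-515 - 330*254) = (2650 + 136161 + 48339) + (-515 - 83820) = 187150 - 84335 = 102815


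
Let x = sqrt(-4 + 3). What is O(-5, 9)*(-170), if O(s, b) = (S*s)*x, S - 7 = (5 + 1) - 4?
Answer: 7650*I ≈ 7650.0*I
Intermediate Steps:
x = I (x = sqrt(-1) = I ≈ 1.0*I)
S = 9 (S = 7 + ((5 + 1) - 4) = 7 + (6 - 4) = 7 + 2 = 9)
O(s, b) = 9*I*s (O(s, b) = (9*s)*I = 9*I*s)
O(-5, 9)*(-170) = (9*I*(-5))*(-170) = -45*I*(-170) = 7650*I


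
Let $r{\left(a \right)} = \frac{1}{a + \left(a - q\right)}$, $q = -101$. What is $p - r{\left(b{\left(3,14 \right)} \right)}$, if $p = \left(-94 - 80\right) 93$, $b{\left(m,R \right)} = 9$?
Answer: $- \frac{1925659}{119} \approx -16182.0$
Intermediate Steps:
$r{\left(a \right)} = \frac{1}{101 + 2 a}$ ($r{\left(a \right)} = \frac{1}{a + \left(a - -101\right)} = \frac{1}{a + \left(a + 101\right)} = \frac{1}{a + \left(101 + a\right)} = \frac{1}{101 + 2 a}$)
$p = -16182$ ($p = \left(-174\right) 93 = -16182$)
$p - r{\left(b{\left(3,14 \right)} \right)} = -16182 - \frac{1}{101 + 2 \cdot 9} = -16182 - \frac{1}{101 + 18} = -16182 - \frac{1}{119} = - \frac{1925659}{119}$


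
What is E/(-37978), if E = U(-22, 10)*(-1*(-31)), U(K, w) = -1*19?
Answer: 589/37978 ≈ 0.015509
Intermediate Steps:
U(K, w) = -19
E = -589 (E = -(-19)*(-31) = -19*31 = -589)
E/(-37978) = -589/(-37978) = -589*(-1/37978) = 589/37978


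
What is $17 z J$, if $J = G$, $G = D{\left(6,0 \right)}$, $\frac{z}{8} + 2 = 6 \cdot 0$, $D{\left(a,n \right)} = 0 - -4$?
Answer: $-1088$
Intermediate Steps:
$D{\left(a,n \right)} = 4$ ($D{\left(a,n \right)} = 0 + 4 = 4$)
$z = -16$ ($z = -16 + 8 \cdot 6 \cdot 0 = -16 + 8 \cdot 0 = -16 + 0 = -16$)
$G = 4$
$J = 4$
$17 z J = 17 \left(-16\right) 4 = \left(-272\right) 4 = -1088$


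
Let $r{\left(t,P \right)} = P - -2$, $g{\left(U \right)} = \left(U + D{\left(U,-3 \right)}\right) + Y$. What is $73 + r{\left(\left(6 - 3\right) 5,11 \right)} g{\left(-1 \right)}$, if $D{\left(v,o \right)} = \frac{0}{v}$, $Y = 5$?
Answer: $125$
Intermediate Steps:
$D{\left(v,o \right)} = 0$
$g{\left(U \right)} = 5 + U$ ($g{\left(U \right)} = \left(U + 0\right) + 5 = U + 5 = 5 + U$)
$r{\left(t,P \right)} = 2 + P$ ($r{\left(t,P \right)} = P + 2 = 2 + P$)
$73 + r{\left(\left(6 - 3\right) 5,11 \right)} g{\left(-1 \right)} = 73 + \left(2 + 11\right) \left(5 - 1\right) = 73 + 13 \cdot 4 = 73 + 52 = 125$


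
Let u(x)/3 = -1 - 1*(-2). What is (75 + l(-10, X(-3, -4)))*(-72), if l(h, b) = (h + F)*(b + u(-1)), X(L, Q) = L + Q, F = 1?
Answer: -7992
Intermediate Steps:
u(x) = 3 (u(x) = 3*(-1 - 1*(-2)) = 3*(-1 + 2) = 3*1 = 3)
l(h, b) = (1 + h)*(3 + b) (l(h, b) = (h + 1)*(b + 3) = (1 + h)*(3 + b))
(75 + l(-10, X(-3, -4)))*(-72) = (75 + (3 + (-3 - 4) + 3*(-10) + (-3 - 4)*(-10)))*(-72) = (75 + (3 - 7 - 30 - 7*(-10)))*(-72) = (75 + (3 - 7 - 30 + 70))*(-72) = (75 + 36)*(-72) = 111*(-72) = -7992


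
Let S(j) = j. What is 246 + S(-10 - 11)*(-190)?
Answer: 4236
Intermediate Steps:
246 + S(-10 - 11)*(-190) = 246 + (-10 - 11)*(-190) = 246 - 21*(-190) = 246 + 3990 = 4236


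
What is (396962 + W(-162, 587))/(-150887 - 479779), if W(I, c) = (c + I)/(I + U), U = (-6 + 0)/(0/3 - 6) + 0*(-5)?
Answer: -63910457/101537226 ≈ -0.62943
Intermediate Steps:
U = 1 (U = -6/(0*(⅓) - 6) + 0 = -6/(0 - 6) + 0 = -6/(-6) + 0 = -6*(-⅙) + 0 = 1 + 0 = 1)
W(I, c) = (I + c)/(1 + I) (W(I, c) = (c + I)/(I + 1) = (I + c)/(1 + I))
(396962 + W(-162, 587))/(-150887 - 479779) = (396962 + (-162 + 587)/(1 - 162))/(-150887 - 479779) = (396962 + 425/(-161))/(-630666) = (396962 - 1/161*425)*(-1/630666) = (396962 - 425/161)*(-1/630666) = (63910457/161)*(-1/630666) = -63910457/101537226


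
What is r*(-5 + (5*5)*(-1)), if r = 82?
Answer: -2460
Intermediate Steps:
r*(-5 + (5*5)*(-1)) = 82*(-5 + (5*5)*(-1)) = 82*(-5 + 25*(-1)) = 82*(-5 - 25) = 82*(-30) = -2460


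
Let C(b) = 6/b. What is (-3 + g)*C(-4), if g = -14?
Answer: 51/2 ≈ 25.500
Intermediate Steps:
(-3 + g)*C(-4) = (-3 - 14)*(6/(-4)) = -102*(-1)/4 = -17*(-3/2) = 51/2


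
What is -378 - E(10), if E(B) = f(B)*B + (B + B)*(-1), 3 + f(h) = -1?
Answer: -318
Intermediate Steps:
f(h) = -4 (f(h) = -3 - 1 = -4)
E(B) = -6*B (E(B) = -4*B + (B + B)*(-1) = -4*B + (2*B)*(-1) = -4*B - 2*B = -6*B)
-378 - E(10) = -378 - (-6)*10 = -378 - 1*(-60) = -378 + 60 = -318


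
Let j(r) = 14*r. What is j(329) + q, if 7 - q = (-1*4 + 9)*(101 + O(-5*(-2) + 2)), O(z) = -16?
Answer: 4188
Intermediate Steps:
q = -418 (q = 7 - (-1*4 + 9)*(101 - 16) = 7 - (-4 + 9)*85 = 7 - 5*85 = 7 - 1*425 = 7 - 425 = -418)
j(329) + q = 14*329 - 418 = 4606 - 418 = 4188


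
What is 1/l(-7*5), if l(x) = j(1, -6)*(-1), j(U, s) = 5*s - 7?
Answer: 1/37 ≈ 0.027027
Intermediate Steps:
j(U, s) = -7 + 5*s
l(x) = 37 (l(x) = (-7 + 5*(-6))*(-1) = (-7 - 30)*(-1) = -37*(-1) = 37)
1/l(-7*5) = 1/37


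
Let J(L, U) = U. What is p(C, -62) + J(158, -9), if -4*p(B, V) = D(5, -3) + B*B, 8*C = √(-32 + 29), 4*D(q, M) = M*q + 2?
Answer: -2093/256 ≈ -8.1758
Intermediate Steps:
D(q, M) = ½ + M*q/4 (D(q, M) = (M*q + 2)/4 = (2 + M*q)/4 = ½ + M*q/4)
C = I*√3/8 (C = √(-32 + 29)/8 = √(-3)/8 = (I*√3)/8 = I*√3/8 ≈ 0.21651*I)
p(B, V) = 13/16 - B²/4 (p(B, V) = -((½ + (¼)*(-3)*5) + B*B)/4 = -((½ - 15/4) + B²)/4 = -(-13/4 + B²)/4 = 13/16 - B²/4)
p(C, -62) + J(158, -9) = (13/16 - (I*√3/8)²/4) - 9 = (13/16 - ¼*(-3/64)) - 9 = (13/16 + 3/256) - 9 = 211/256 - 9 = -2093/256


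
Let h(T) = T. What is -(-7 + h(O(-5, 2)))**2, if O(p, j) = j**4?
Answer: -81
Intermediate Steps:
-(-7 + h(O(-5, 2)))**2 = -(-7 + 2**4)**2 = -(-7 + 16)**2 = -1*9**2 = -1*81 = -81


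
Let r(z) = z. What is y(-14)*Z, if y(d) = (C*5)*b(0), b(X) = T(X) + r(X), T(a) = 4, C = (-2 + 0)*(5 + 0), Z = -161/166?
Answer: 16100/83 ≈ 193.98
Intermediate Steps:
Z = -161/166 (Z = -161*1/166 = -161/166 ≈ -0.96988)
C = -10 (C = -2*5 = -10)
b(X) = 4 + X
y(d) = -200 (y(d) = (-10*5)*(4 + 0) = -50*4 = -200)
y(-14)*Z = -200*(-161/166) = 16100/83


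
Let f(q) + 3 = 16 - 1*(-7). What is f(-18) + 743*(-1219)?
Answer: -905697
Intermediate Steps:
f(q) = 20 (f(q) = -3 + (16 - 1*(-7)) = -3 + (16 + 7) = -3 + 23 = 20)
f(-18) + 743*(-1219) = 20 + 743*(-1219) = 20 - 905717 = -905697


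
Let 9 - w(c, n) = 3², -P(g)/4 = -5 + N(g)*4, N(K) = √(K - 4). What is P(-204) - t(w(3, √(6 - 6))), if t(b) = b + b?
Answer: 20 - 64*I*√13 ≈ 20.0 - 230.76*I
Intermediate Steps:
N(K) = √(-4 + K)
P(g) = 20 - 16*√(-4 + g) (P(g) = -4*(-5 + √(-4 + g)*4) = -4*(-5 + 4*√(-4 + g)) = 20 - 16*√(-4 + g))
w(c, n) = 0 (w(c, n) = 9 - 1*3² = 9 - 1*9 = 9 - 9 = 0)
t(b) = 2*b
P(-204) - t(w(3, √(6 - 6))) = (20 - 16*√(-4 - 204)) - 2*0 = (20 - 64*I*√13) - 1*0 = (20 - 64*I*√13) + 0 = 20 - 64*I*√13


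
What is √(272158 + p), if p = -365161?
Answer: I*√93003 ≈ 304.96*I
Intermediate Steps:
√(272158 + p) = √(272158 - 365161) = √(-93003) = I*√93003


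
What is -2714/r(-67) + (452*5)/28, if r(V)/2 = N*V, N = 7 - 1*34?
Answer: 1012586/12663 ≈ 79.964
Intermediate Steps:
N = -27 (N = 7 - 34 = -27)
r(V) = -54*V (r(V) = 2*(-27*V) = -54*V)
-2714/r(-67) + (452*5)/28 = -2714/((-54*(-67))) + (452*5)/28 = -2714/3618 + 2260*(1/28) = -2714*1/3618 + 565/7 = -1357/1809 + 565/7 = 1012586/12663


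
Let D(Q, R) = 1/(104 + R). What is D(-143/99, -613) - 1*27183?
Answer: -13836148/509 ≈ -27183.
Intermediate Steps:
D(-143/99, -613) - 1*27183 = 1/(104 - 613) - 1*27183 = 1/(-509) - 27183 = -1/509 - 27183 = -13836148/509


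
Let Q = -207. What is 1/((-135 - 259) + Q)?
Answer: -1/601 ≈ -0.0016639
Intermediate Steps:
1/((-135 - 259) + Q) = 1/((-135 - 259) - 207) = 1/(-394 - 207) = 1/(-601) = -1/601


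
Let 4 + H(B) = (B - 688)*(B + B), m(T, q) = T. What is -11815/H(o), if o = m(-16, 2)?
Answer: -11815/22524 ≈ -0.52455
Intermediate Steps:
o = -16
H(B) = -4 + 2*B*(-688 + B) (H(B) = -4 + (B - 688)*(B + B) = -4 + (-688 + B)*(2*B) = -4 + 2*B*(-688 + B))
-11815/H(o) = -11815/(-4 - 1376*(-16) + 2*(-16)²) = -11815/(-4 + 22016 + 2*256) = -11815/(-4 + 22016 + 512) = -11815/22524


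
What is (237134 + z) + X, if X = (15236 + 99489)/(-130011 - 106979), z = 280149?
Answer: 1886012053/3646 ≈ 5.1728e+5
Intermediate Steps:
X = -1765/3646 (X = 114725/(-236990) = 114725*(-1/236990) = -1765/3646 ≈ -0.48409)
(237134 + z) + X = (237134 + 280149) - 1765/3646 = 517283 - 1765/3646 = 1886012053/3646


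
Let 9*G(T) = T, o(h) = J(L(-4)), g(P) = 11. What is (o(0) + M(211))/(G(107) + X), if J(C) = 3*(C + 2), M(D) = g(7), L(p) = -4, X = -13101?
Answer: -45/117802 ≈ -0.00038200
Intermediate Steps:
M(D) = 11
J(C) = 6 + 3*C (J(C) = 3*(2 + C) = 6 + 3*C)
o(h) = -6 (o(h) = 6 + 3*(-4) = 6 - 12 = -6)
G(T) = T/9
(o(0) + M(211))/(G(107) + X) = (-6 + 11)/((⅑)*107 - 13101) = 5/(107/9 - 13101) = 5/(-117802/9) = 5*(-9/117802) = -45/117802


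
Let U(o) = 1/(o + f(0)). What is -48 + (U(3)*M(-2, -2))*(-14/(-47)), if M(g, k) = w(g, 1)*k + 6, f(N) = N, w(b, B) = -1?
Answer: -6656/141 ≈ -47.206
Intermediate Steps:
U(o) = 1/o (U(o) = 1/(o + 0) = 1/o)
M(g, k) = 6 - k (M(g, k) = -k + 6 = 6 - k)
-48 + (U(3)*M(-2, -2))*(-14/(-47)) = -48 + ((6 - 1*(-2))/3)*(-14/(-47)) = -48 + ((6 + 2)/3)*(-14*(-1/47)) = -48 + ((⅓)*8)*(14/47) = -48 + (8/3)*(14/47) = -48 + 112/141 = -6656/141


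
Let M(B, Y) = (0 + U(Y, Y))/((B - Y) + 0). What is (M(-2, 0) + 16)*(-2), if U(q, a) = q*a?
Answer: -32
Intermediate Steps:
U(q, a) = a*q
M(B, Y) = Y²/(B - Y) (M(B, Y) = (0 + Y*Y)/((B - Y) + 0) = (0 + Y²)/(B - Y) = Y²/(B - Y))
(M(-2, 0) + 16)*(-2) = (0²/(-2 - 1*0) + 16)*(-2) = (0/(-2 + 0) + 16)*(-2) = (0/(-2) + 16)*(-2) = (0*(-½) + 16)*(-2) = (0 + 16)*(-2) = 16*(-2) = -32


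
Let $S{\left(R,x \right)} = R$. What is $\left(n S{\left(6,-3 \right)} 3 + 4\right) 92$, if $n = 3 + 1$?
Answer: $6992$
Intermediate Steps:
$n = 4$
$\left(n S{\left(6,-3 \right)} 3 + 4\right) 92 = \left(4 \cdot 6 \cdot 3 + 4\right) 92 = \left(24 \cdot 3 + 4\right) 92 = \left(72 + 4\right) 92 = 76 \cdot 92 = 6992$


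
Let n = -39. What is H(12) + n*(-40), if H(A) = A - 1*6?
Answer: 1566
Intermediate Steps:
H(A) = -6 + A (H(A) = A - 6 = -6 + A)
H(12) + n*(-40) = (-6 + 12) - 39*(-40) = 6 + 1560 = 1566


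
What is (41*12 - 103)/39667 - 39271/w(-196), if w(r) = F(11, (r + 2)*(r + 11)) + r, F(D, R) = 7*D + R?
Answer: -1543847838/1418928257 ≈ -1.0880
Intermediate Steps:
F(D, R) = R + 7*D
w(r) = 77 + r + (2 + r)*(11 + r) (w(r) = ((r + 2)*(r + 11) + 7*11) + r = ((2 + r)*(11 + r) + 77) + r = (77 + (2 + r)*(11 + r)) + r = 77 + r + (2 + r)*(11 + r))
(41*12 - 103)/39667 - 39271/w(-196) = (41*12 - 103)/39667 - 39271/(99 + (-196)**2 + 14*(-196)) = (492 - 103)*(1/39667) - 39271/(99 + 38416 - 2744) = 389*(1/39667) - 39271/35771 = 389/39667 - 39271*1/35771 = 389/39667 - 39271/35771 = -1543847838/1418928257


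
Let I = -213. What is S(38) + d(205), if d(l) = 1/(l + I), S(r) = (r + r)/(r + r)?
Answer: 7/8 ≈ 0.87500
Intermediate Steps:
S(r) = 1 (S(r) = (2*r)/((2*r)) = (2*r)*(1/(2*r)) = 1)
d(l) = 1/(-213 + l) (d(l) = 1/(l - 213) = 1/(-213 + l))
S(38) + d(205) = 1 + 1/(-213 + 205) = 1 + 1/(-8) = 1 - ⅛ = 7/8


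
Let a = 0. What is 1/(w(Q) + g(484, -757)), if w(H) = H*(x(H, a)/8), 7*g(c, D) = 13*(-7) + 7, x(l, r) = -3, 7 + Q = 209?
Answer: -4/351 ≈ -0.011396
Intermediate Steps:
Q = 202 (Q = -7 + 209 = 202)
g(c, D) = -12 (g(c, D) = (13*(-7) + 7)/7 = (-91 + 7)/7 = (⅐)*(-84) = -12)
w(H) = -3*H/8 (w(H) = H*(-3/8) = -3*H/8)
1/(w(Q) + g(484, -757)) = 1/(-3/8*202 - 12) = 1/(-303/4 - 12) = 1/(-351/4) = -4/351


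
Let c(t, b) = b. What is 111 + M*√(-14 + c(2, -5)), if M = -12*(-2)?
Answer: 111 + 24*I*√19 ≈ 111.0 + 104.61*I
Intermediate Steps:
M = 24 (M = -3*(-8) = 24)
111 + M*√(-14 + c(2, -5)) = 111 + 24*√(-14 - 5) = 111 + 24*√(-19) = 111 + 24*(I*√19) = 111 + 24*I*√19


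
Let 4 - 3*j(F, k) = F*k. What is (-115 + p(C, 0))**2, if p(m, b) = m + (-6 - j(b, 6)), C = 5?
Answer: 123904/9 ≈ 13767.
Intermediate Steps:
j(F, k) = 4/3 - F*k/3
p(m, b) = -22/3 + m + 2*b (p(m, b) = m + (-6 - (4/3 - 1/3*b*6)) = m + (-6 - (4/3 - 2*b)) = m + (-6 + (-4/3 + 2*b)) = m + (-22/3 + 2*b) = -22/3 + m + 2*b)
(-115 + p(C, 0))**2 = (-115 + (-22/3 + 5 + 2*0))**2 = (-115 + (-22/3 + 5 + 0))**2 = (-115 - 7/3)**2 = (-352/3)**2 = 123904/9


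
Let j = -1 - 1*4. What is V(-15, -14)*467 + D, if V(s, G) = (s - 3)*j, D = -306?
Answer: 41724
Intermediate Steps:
j = -5 (j = -1 - 4 = -5)
V(s, G) = 15 - 5*s (V(s, G) = (s - 3)*(-5) = (-3 + s)*(-5) = 15 - 5*s)
V(-15, -14)*467 + D = (15 - 5*(-15))*467 - 306 = (15 + 75)*467 - 306 = 90*467 - 306 = 42030 - 306 = 41724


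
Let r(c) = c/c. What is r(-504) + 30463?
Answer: 30464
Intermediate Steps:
r(c) = 1
r(-504) + 30463 = 1 + 30463 = 30464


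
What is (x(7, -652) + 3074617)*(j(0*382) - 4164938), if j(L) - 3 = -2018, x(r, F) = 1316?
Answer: -12817268242149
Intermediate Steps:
j(L) = -2015 (j(L) = 3 - 2018 = -2015)
(x(7, -652) + 3074617)*(j(0*382) - 4164938) = (1316 + 3074617)*(-2015 - 4164938) = 3075933*(-4166953) = -12817268242149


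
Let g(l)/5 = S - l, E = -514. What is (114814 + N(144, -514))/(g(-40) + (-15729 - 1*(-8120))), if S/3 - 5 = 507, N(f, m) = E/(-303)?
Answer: 34789156/82113 ≈ 423.67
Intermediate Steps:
N(f, m) = 514/303 (N(f, m) = -514/(-303) = -514*(-1/303) = 514/303)
S = 1536 (S = 15 + 3*507 = 15 + 1521 = 1536)
g(l) = 7680 - 5*l (g(l) = 5*(1536 - l) = 7680 - 5*l)
(114814 + N(144, -514))/(g(-40) + (-15729 - 1*(-8120))) = (114814 + 514/303)/((7680 - 5*(-40)) + (-15729 - 1*(-8120))) = 34789156/(303*((7680 + 200) + (-15729 + 8120))) = 34789156/(303*(7880 - 7609)) = (34789156/303)/271 = (34789156/303)*(1/271) = 34789156/82113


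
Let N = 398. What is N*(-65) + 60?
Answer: -25810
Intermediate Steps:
N*(-65) + 60 = 398*(-65) + 60 = -25870 + 60 = -25810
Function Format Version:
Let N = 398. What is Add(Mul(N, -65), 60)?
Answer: -25810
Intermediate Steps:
Add(Mul(N, -65), 60) = Add(Mul(398, -65), 60) = Add(-25870, 60) = -25810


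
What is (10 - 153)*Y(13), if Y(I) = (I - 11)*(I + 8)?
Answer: -6006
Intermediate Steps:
Y(I) = (-11 + I)*(8 + I)
(10 - 153)*Y(13) = (10 - 153)*(-88 + 13² - 3*13) = -143*(-88 + 169 - 39) = -143*42 = -6006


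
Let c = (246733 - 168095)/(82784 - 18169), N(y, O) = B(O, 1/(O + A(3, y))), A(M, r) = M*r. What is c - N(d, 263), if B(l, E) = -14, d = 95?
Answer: 983248/64615 ≈ 15.217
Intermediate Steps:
N(y, O) = -14
c = 78638/64615 ≈ 1.2170
c - N(d, 263) = 78638/64615 - 1*(-14) = 78638/64615 + 14 = 983248/64615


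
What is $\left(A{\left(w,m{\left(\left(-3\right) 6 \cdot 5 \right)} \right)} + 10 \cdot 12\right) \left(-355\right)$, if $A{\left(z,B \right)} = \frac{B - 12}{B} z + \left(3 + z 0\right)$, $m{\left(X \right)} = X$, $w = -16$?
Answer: $- \frac{111683}{3} \approx -37228.0$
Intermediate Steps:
$A{\left(z,B \right)} = 3 + \frac{z \left(-12 + B\right)}{B}$ ($A{\left(z,B \right)} = \frac{-12 + B}{B} z + \left(3 + 0\right) = \frac{-12 + B}{B} z + 3 = \frac{z \left(-12 + B\right)}{B} + 3 = 3 + \frac{z \left(-12 + B\right)}{B}$)
$\left(A{\left(w,m{\left(\left(-3\right) 6 \cdot 5 \right)} \right)} + 10 \cdot 12\right) \left(-355\right) = \left(\left(3 - 16 - - \frac{192}{\left(-3\right) 6 \cdot 5}\right) + 10 \cdot 12\right) \left(-355\right) = \left(\left(3 - 16 - - \frac{192}{\left(-18\right) 5}\right) + 120\right) \left(-355\right) = \left(\left(3 - 16 - - \frac{192}{-90}\right) + 120\right) \left(-355\right) = \left(\left(3 - 16 - \left(-192\right) \left(- \frac{1}{90}\right)\right) + 120\right) \left(-355\right) = \left(\left(3 - 16 - \frac{32}{15}\right) + 120\right) \left(-355\right) = \left(- \frac{227}{15} + 120\right) \left(-355\right) = \frac{1573}{15} \left(-355\right) = - \frac{111683}{3}$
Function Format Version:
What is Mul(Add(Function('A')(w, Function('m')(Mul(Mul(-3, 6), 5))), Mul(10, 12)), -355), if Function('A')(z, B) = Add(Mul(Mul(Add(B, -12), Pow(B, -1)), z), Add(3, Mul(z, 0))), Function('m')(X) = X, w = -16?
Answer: Rational(-111683, 3) ≈ -37228.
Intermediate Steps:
Function('A')(z, B) = Add(3, Mul(z, Pow(B, -1), Add(-12, B))) (Function('A')(z, B) = Add(Mul(Mul(Add(-12, B), Pow(B, -1)), z), Add(3, 0)) = Add(Mul(Mul(Pow(B, -1), Add(-12, B)), z), 3) = Add(Mul(z, Pow(B, -1), Add(-12, B)), 3) = Add(3, Mul(z, Pow(B, -1), Add(-12, B))))
Mul(Add(Function('A')(w, Function('m')(Mul(Mul(-3, 6), 5))), Mul(10, 12)), -355) = Mul(Add(Add(3, -16, Mul(-12, -16, Pow(Mul(Mul(-3, 6), 5), -1))), Mul(10, 12)), -355) = Mul(Add(Add(3, -16, Mul(-12, -16, Pow(Mul(-18, 5), -1))), 120), -355) = Mul(Add(Add(3, -16, Mul(-12, -16, Pow(-90, -1))), 120), -355) = Mul(Add(Add(3, -16, Mul(-12, -16, Rational(-1, 90))), 120), -355) = Mul(Add(Add(3, -16, Rational(-32, 15)), 120), -355) = Mul(Add(Rational(-227, 15), 120), -355) = Mul(Rational(1573, 15), -355) = Rational(-111683, 3)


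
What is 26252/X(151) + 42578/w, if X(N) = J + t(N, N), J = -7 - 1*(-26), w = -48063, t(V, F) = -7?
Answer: 35034415/16021 ≈ 2186.8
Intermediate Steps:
J = 19 (J = -7 + 26 = 19)
X(N) = 12 (X(N) = 19 - 7 = 12)
26252/X(151) + 42578/w = 26252/12 + 42578/(-48063) = 26252*(1/12) + 42578*(-1/48063) = 6563/3 - 42578/48063 = 35034415/16021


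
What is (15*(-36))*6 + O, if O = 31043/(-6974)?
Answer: -22626803/6974 ≈ -3244.5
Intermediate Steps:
O = -31043/6974 (O = 31043*(-1/6974) = -31043/6974 ≈ -4.4512)
(15*(-36))*6 + O = (15*(-36))*6 - 31043/6974 = -540*6 - 31043/6974 = -3240 - 31043/6974 = -22626803/6974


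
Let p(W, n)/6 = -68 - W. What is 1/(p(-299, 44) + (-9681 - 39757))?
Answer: -1/48052 ≈ -2.0811e-5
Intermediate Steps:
p(W, n) = -408 - 6*W (p(W, n) = 6*(-68 - W) = -408 - 6*W)
1/(p(-299, 44) + (-9681 - 39757)) = 1/((-408 - 6*(-299)) + (-9681 - 39757)) = 1/((-408 + 1794) - 49438) = 1/(1386 - 49438) = 1/(-48052) = -1/48052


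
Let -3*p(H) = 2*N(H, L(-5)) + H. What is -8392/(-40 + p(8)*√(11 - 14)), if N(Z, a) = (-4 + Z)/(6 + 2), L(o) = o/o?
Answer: 335680/1627 - 25176*I*√3/1627 ≈ 206.32 - 26.802*I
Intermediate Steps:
L(o) = 1
N(Z, a) = -½ + Z/8 (N(Z, a) = (-4 + Z)/8 = (-4 + Z)*(⅛) = -½ + Z/8)
p(H) = ⅓ - 5*H/12 (p(H) = -(2*(-½ + H/8) + H)/3 = -((-1 + H/4) + H)/3 = -(-1 + 5*H/4)/3 = ⅓ - 5*H/12)
-8392/(-40 + p(8)*√(11 - 14)) = -8392/(-40 + (⅓ - 5/12*8)*√(11 - 14)) = -8392/(-40 + (⅓ - 10/3)*√(-3)) = -8392/(-40 - 3*I*√3)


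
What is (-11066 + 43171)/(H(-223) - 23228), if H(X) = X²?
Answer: 32105/26501 ≈ 1.2115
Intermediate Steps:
(-11066 + 43171)/(H(-223) - 23228) = (-11066 + 43171)/((-223)² - 23228) = 32105/(49729 - 23228) = 32105/26501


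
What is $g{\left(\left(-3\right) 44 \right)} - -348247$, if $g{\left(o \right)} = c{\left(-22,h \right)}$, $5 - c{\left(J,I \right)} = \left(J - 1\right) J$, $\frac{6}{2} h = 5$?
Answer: $347746$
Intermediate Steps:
$h = \frac{5}{3}$ ($h = \frac{1}{3} \cdot 5 = \frac{5}{3} \approx 1.6667$)
$c{\left(J,I \right)} = 5 - J \left(-1 + J\right)$ ($c{\left(J,I \right)} = 5 - \left(J - 1\right) J = 5 - \left(-1 + J\right) J = 5 - J \left(-1 + J\right)$)
$g{\left(o \right)} = -501$ ($g{\left(o \right)} = 5 - 22 - \left(-22\right)^{2} = 5 - 22 - 484 = -501$)
$g{\left(\left(-3\right) 44 \right)} - -348247 = -501 - -348247 = -501 + 348247 = 347746$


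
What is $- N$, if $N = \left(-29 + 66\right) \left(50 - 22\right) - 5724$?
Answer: $4688$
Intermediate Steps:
$N = -4688$ ($N = 37 \cdot 28 - 5724 = 1036 - 5724 = -4688$)
$- N = \left(-1\right) \left(-4688\right) = 4688$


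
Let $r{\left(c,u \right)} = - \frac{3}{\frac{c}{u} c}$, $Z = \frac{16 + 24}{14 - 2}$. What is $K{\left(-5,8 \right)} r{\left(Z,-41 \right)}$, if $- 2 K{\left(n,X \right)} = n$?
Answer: $\frac{1107}{40} \approx 27.675$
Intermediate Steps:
$K{\left(n,X \right)} = - \frac{n}{2}$
$Z = \frac{10}{3}$ ($Z = \frac{40}{12} = 40 \cdot \frac{1}{12} = \frac{10}{3} \approx 3.3333$)
$r{\left(c,u \right)} = - \frac{3 u}{c^{2}}$ ($r{\left(c,u \right)} = - \frac{3}{c^{2} \frac{1}{u}} = - 3 \frac{u}{c^{2}} = - \frac{3 u}{c^{2}}$)
$K{\left(-5,8 \right)} r{\left(Z,-41 \right)} = \left(- \frac{1}{2}\right) \left(-5\right) \left(\left(-3\right) \left(-41\right) \frac{1}{\frac{100}{9}}\right) = \frac{5 \left(\left(-3\right) \left(-41\right) \frac{9}{100}\right)}{2} = \frac{5}{2} \cdot \frac{1107}{100} = \frac{1107}{40}$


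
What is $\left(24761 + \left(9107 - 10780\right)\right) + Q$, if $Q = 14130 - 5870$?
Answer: $31348$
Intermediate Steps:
$Q = 8260$ ($Q = 14130 - 5870 = 8260$)
$\left(24761 + \left(9107 - 10780\right)\right) + Q = \left(24761 + \left(9107 - 10780\right)\right) + 8260 = \left(24761 - 1673\right) + 8260 = 23088 + 8260 = 31348$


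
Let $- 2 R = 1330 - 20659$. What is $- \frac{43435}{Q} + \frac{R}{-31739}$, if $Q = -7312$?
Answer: $\frac{76936273}{13651504} \approx 5.6357$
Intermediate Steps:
$R = \frac{19329}{2}$ ($R = - \frac{1330 - 20659}{2} = \left(- \frac{1}{2}\right) \left(-19329\right) = \frac{19329}{2} \approx 9664.5$)
$- \frac{43435}{Q} + \frac{R}{-31739} = - \frac{43435}{-7312} + \frac{19329}{2 \left(-31739\right)} = \left(-43435\right) \left(- \frac{1}{7312}\right) + \frac{19329}{2} \left(- \frac{1}{31739}\right) = \frac{43435}{7312} - \frac{1137}{3734} = \frac{76936273}{13651504}$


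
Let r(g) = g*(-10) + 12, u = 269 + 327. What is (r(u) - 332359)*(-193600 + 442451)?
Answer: -84188035257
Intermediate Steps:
u = 596
r(g) = 12 - 10*g (r(g) = -10*g + 12 = 12 - 10*g)
(r(u) - 332359)*(-193600 + 442451) = ((12 - 10*596) - 332359)*(-193600 + 442451) = ((12 - 5960) - 332359)*248851 = (-5948 - 332359)*248851 = -338307*248851 = -84188035257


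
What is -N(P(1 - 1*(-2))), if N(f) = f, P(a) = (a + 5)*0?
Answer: 0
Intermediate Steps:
P(a) = 0 (P(a) = (5 + a)*0 = 0)
-N(P(1 - 1*(-2))) = -1*0 = 0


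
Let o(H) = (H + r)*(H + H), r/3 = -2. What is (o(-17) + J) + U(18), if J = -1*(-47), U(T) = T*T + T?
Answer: 1171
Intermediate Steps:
r = -6 (r = 3*(-2) = -6)
U(T) = T + T² (U(T) = T² + T = T + T²)
J = 47
o(H) = 2*H*(-6 + H) (o(H) = (H - 6)*(H + H) = (-6 + H)*(2*H) = 2*H*(-6 + H))
(o(-17) + J) + U(18) = (2*(-17)*(-6 - 17) + 47) + 18*(1 + 18) = (2*(-17)*(-23) + 47) + 18*19 = (782 + 47) + 342 = 829 + 342 = 1171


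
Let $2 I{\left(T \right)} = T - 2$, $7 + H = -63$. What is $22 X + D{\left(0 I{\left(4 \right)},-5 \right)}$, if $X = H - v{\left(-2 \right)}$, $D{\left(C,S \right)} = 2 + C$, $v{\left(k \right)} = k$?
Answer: $-1494$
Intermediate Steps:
$H = -70$ ($H = -7 - 63 = -70$)
$I{\left(T \right)} = -1 + \frac{T}{2}$ ($I{\left(T \right)} = \frac{T - 2}{2} = \frac{-2 + T}{2} = -1 + \frac{T}{2}$)
$X = -68$ ($X = -70 - -2 = -70 + 2 = -68$)
$22 X + D{\left(0 I{\left(4 \right)},-5 \right)} = 22 \left(-68\right) + \left(2 + 0 \left(-1 + \frac{1}{2} \cdot 4\right)\right) = -1496 + \left(2 + 0 \left(-1 + 2\right)\right) = -1496 + \left(2 + 0 \cdot 1\right) = -1496 + \left(2 + 0\right) = -1496 + 2 = -1494$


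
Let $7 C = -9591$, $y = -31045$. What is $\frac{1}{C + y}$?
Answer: $- \frac{7}{226906} \approx -3.085 \cdot 10^{-5}$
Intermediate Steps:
$C = - \frac{9591}{7}$ ($C = \frac{1}{7} \left(-9591\right) = - \frac{9591}{7} \approx -1370.1$)
$\frac{1}{C + y} = \frac{1}{- \frac{9591}{7} - 31045} = \frac{1}{- \frac{226906}{7}} = - \frac{7}{226906}$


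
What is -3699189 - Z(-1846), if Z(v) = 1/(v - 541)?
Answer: -8829964142/2387 ≈ -3.6992e+6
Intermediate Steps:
Z(v) = 1/(-541 + v)
-3699189 - Z(-1846) = -3699189 - 1/(-541 - 1846) = -3699189 - 1/(-2387) = -3699189 - 1*(-1/2387) = -3699189 + 1/2387 = -8829964142/2387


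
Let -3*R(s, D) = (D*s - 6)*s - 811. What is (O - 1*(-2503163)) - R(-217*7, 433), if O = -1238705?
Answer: 334296330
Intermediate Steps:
R(s, D) = 811/3 - s*(-6 + D*s)/3 (R(s, D) = -((D*s - 6)*s - 811)/3 = -((-6 + D*s)*s - 811)/3 = -(s*(-6 + D*s) - 811)/3 = -(-811 + s*(-6 + D*s))/3 = 811/3 - s*(-6 + D*s)/3)
(O - 1*(-2503163)) - R(-217*7, 433) = (-1238705 - 1*(-2503163)) - (811/3 + 2*(-217*7) - ⅓*433*(-217*7)²) = (-1238705 + 2503163) - (811/3 + 2*(-1519) - ⅓*433*(-1519)²) = 1264458 - (811/3 - 3038 - ⅓*433*2307361) = 1264458 - (811/3 - 3038 - 999087313/3) = 1264458 - 1*(-333031872) = 1264458 + 333031872 = 334296330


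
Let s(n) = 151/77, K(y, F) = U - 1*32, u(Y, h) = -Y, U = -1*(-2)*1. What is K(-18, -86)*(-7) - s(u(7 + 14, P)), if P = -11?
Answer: 16019/77 ≈ 208.04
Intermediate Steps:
U = 2 (U = 2*1 = 2)
K(y, F) = -30 (K(y, F) = 2 - 1*32 = 2 - 32 = -30)
s(n) = 151/77 (s(n) = 151*(1/77) = 151/77)
K(-18, -86)*(-7) - s(u(7 + 14, P)) = -30*(-7) - 1*151/77 = 210 - 151/77 = 16019/77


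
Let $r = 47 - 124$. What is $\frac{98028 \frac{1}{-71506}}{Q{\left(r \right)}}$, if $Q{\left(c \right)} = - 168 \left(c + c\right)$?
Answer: $- \frac{1167}{22023848} \approx -5.2988 \cdot 10^{-5}$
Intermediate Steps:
$r = -77$
$Q{\left(c \right)} = - 336 c$ ($Q{\left(c \right)} = - 168 \cdot 2 c = - 336 c$)
$\frac{98028 \frac{1}{-71506}}{Q{\left(r \right)}} = \frac{98028 \frac{1}{-71506}}{\left(-336\right) \left(-77\right)} = \frac{98028 \left(- \frac{1}{71506}\right)}{25872} = \left(- \frac{49014}{35753}\right) \frac{1}{25872} = - \frac{1167}{22023848}$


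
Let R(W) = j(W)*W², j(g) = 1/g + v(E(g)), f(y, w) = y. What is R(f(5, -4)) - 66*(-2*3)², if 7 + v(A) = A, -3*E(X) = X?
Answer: -7763/3 ≈ -2587.7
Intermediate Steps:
E(X) = -X/3
v(A) = -7 + A
j(g) = -7 + 1/g - g/3 (j(g) = 1/g + (-7 - g/3) = -7 + 1/g - g/3)
R(W) = W²*(-7 + 1/W - W/3) (R(W) = (-7 + 1/W - W/3)*W² = W²*(-7 + 1/W - W/3))
R(f(5, -4)) - 66*(-2*3)² = -⅓*5*(-3 + 5*(21 + 5)) - 66*(-2*3)² = -⅓*5*(-3 + 5*26) - 66*(-6)² = -⅓*5*(-3 + 130) - 66*36 = -⅓*5*127 - 2376 = -635/3 - 2376 = -7763/3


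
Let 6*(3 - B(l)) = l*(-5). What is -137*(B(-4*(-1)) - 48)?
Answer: 17125/3 ≈ 5708.3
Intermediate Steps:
B(l) = 3 + 5*l/6 (B(l) = 3 - l*(-5)/6 = 3 - (-5)*l/6 = 3 + 5*l/6)
-137*(B(-4*(-1)) - 48) = -137*((3 + 5*(-4*(-1))/6) - 48) = -137*((3 + (5/6)*4) - 48) = -137*((3 + 10/3) - 48) = -137*(19/3 - 48) = -137*(-125/3) = 17125/3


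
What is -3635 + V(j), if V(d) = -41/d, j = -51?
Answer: -185344/51 ≈ -3634.2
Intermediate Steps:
-3635 + V(j) = -3635 - 41/(-51) = -3635 - 41*(-1/51) = -3635 + 41/51 = -185344/51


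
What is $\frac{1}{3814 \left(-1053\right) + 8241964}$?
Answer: $\frac{1}{4225822} \approx 2.3664 \cdot 10^{-7}$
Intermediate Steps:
$\frac{1}{3814 \left(-1053\right) + 8241964} = \frac{1}{-4016142 + 8241964} = \frac{1}{4225822}$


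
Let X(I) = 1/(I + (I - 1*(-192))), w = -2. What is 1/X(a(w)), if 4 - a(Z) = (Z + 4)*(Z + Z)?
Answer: 216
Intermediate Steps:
a(Z) = 4 - 2*Z*(4 + Z) (a(Z) = 4 - (Z + 4)*(Z + Z) = 4 - (4 + Z)*2*Z = 4 - 2*Z*(4 + Z))
X(I) = 1/(192 + 2*I) (X(I) = 1/(I + (I + 192)) = 1/(I + (192 + I)) = 1/(192 + 2*I))
1/X(a(w)) = 1/(1/(2*(96 + (4 - 8*(-2) - 2*(-2)²)))) = 1/(1/(2*(96 + (4 + 16 - 2*4)))) = 1/(1/(2*(96 + (4 + 16 - 8)))) = 1/(1/(2*(96 + 12))) = 1/((½)/108) = 1/((½)*(1/108)) = 1/(1/216) = 216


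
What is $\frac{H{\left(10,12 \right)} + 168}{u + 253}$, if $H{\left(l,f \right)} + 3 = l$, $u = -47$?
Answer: $\frac{175}{206} \approx 0.84951$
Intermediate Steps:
$H{\left(l,f \right)} = -3 + l$
$\frac{H{\left(10,12 \right)} + 168}{u + 253} = \frac{\left(-3 + 10\right) + 168}{-47 + 253} = \frac{7 + 168}{206} = 175 \cdot \frac{1}{206} = \frac{175}{206}$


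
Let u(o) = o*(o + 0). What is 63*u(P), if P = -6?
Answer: 2268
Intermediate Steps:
u(o) = o² (u(o) = o*o = o²)
63*u(P) = 63*(-6)² = 63*36 = 2268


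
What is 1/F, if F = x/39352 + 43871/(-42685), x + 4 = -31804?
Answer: -209967515/385517009 ≈ -0.54464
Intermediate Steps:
x = -31808 (x = -4 - 31804 = -31808)
F = -385517009/209967515 (F = -31808/39352 + 43871/(-42685) = -31808*1/39352 + 43871*(-1/42685) = -3976/4919 - 43871/42685 = -385517009/209967515 ≈ -1.8361)
1/F = 1/(-385517009/209967515) = -209967515/385517009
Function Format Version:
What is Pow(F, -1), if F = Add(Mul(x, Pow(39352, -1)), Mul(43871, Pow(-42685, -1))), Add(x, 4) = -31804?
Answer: Rational(-209967515, 385517009) ≈ -0.54464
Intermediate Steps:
x = -31808 (x = Add(-4, -31804) = -31808)
F = Rational(-385517009, 209967515) (F = Add(Mul(-31808, Pow(39352, -1)), Mul(43871, Pow(-42685, -1))) = Add(Mul(-31808, Rational(1, 39352)), Mul(43871, Rational(-1, 42685))) = Add(Rational(-3976, 4919), Rational(-43871, 42685)) = Rational(-385517009, 209967515) ≈ -1.8361)
Pow(F, -1) = Pow(Rational(-385517009, 209967515), -1) = Rational(-209967515, 385517009)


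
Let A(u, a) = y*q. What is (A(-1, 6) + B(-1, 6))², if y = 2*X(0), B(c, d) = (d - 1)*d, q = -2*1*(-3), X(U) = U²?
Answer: 900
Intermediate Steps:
q = 6 (q = -2*(-3) = 6)
B(c, d) = d*(-1 + d) (B(c, d) = (-1 + d)*d = d*(-1 + d))
y = 0 (y = 2*0² = 2*0 = 0)
A(u, a) = 0 (A(u, a) = 0*6 = 0)
(A(-1, 6) + B(-1, 6))² = (0 + 6*(-1 + 6))² = (0 + 6*5)² = (0 + 30)² = 30² = 900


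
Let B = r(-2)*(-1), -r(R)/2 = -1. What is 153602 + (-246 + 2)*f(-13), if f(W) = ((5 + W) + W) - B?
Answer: 158238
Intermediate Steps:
r(R) = 2 (r(R) = -2*(-1) = 2)
B = -2 (B = 2*(-1) = -2)
f(W) = 7 + 2*W (f(W) = ((5 + W) + W) - 1*(-2) = (5 + 2*W) + 2 = 7 + 2*W)
153602 + (-246 + 2)*f(-13) = 153602 + (-246 + 2)*(7 + 2*(-13)) = 153602 - 244*(7 - 26) = 153602 - 244*(-19) = 153602 + 4636 = 158238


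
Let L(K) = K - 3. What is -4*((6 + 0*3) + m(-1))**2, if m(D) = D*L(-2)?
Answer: -484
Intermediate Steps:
L(K) = -3 + K
m(D) = -5*D (m(D) = D*(-3 - 2) = D*(-5) = -5*D)
-4*((6 + 0*3) + m(-1))**2 = -4*((6 + 0*3) - 5*(-1))**2 = -4*((6 + 0) + 5)**2 = -4*(6 + 5)**2 = -4*11**2 = -4*121 = -484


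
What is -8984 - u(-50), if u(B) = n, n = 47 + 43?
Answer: -9074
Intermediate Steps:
n = 90
u(B) = 90
-8984 - u(-50) = -8984 - 1*90 = -8984 - 90 = -9074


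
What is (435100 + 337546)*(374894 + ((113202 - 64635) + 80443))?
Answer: 389339409984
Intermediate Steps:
(435100 + 337546)*(374894 + ((113202 - 64635) + 80443)) = 772646*(374894 + (48567 + 80443)) = 772646*(374894 + 129010) = 772646*503904 = 389339409984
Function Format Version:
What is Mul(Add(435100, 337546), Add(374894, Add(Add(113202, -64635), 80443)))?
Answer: 389339409984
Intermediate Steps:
Mul(Add(435100, 337546), Add(374894, Add(Add(113202, -64635), 80443))) = Mul(772646, Add(374894, Add(48567, 80443))) = Mul(772646, Add(374894, 129010)) = Mul(772646, 503904) = 389339409984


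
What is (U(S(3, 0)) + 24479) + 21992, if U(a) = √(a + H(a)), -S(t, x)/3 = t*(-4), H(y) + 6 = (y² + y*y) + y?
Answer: 46471 + √2658 ≈ 46523.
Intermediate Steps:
H(y) = -6 + y + 2*y² (H(y) = -6 + ((y² + y*y) + y) = -6 + ((y² + y²) + y) = -6 + (2*y² + y) = -6 + (y + 2*y²) = -6 + y + 2*y²)
S(t, x) = 12*t (S(t, x) = -3*t*(-4) = -(-12)*t = 12*t)
U(a) = √(-6 + 2*a + 2*a²) (U(a) = √(a + (-6 + a + 2*a²)) = √(-6 + 2*a + 2*a²))
(U(S(3, 0)) + 24479) + 21992 = (√(-6 + 2*(12*3) + 2*(12*3)²) + 24479) + 21992 = (√(-6 + 2*36 + 2*36²) + 24479) + 21992 = (√(-6 + 72 + 2*1296) + 24479) + 21992 = (√(-6 + 72 + 2592) + 24479) + 21992 = (√2658 + 24479) + 21992 = (24479 + √2658) + 21992 = 46471 + √2658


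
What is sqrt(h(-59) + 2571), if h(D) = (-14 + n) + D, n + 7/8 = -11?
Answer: sqrt(39778)/4 ≈ 49.861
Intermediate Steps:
n = -95/8 (n = -7/8 - 11 = -95/8 ≈ -11.875)
h(D) = -207/8 + D (h(D) = (-14 - 95/8) + D = -207/8 + D)
sqrt(h(-59) + 2571) = sqrt((-207/8 - 59) + 2571) = sqrt(-679/8 + 2571) = sqrt(19889/8) = sqrt(39778)/4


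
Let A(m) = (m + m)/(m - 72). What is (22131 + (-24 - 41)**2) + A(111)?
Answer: 342702/13 ≈ 26362.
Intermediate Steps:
A(m) = 2*m/(-72 + m) (A(m) = (2*m)/(-72 + m) = 2*m/(-72 + m))
(22131 + (-24 - 41)**2) + A(111) = (22131 + (-24 - 41)**2) + 2*111/(-72 + 111) = (22131 + (-65)**2) + 2*111/39 = (22131 + 4225) + 2*111*(1/39) = 26356 + 74/13 = 342702/13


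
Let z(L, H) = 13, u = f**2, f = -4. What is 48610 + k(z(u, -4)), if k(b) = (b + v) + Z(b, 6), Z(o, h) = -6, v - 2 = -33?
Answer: 48586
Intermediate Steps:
v = -31 (v = 2 - 33 = -31)
u = 16 (u = (-4)**2 = 16)
k(b) = -37 + b (k(b) = (b - 31) - 6 = (-31 + b) - 6 = -37 + b)
48610 + k(z(u, -4)) = 48610 + (-37 + 13) = 48610 - 24 = 48586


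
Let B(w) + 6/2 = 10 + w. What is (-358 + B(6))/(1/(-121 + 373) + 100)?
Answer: -86940/25201 ≈ -3.4499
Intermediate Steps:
B(w) = 7 + w (B(w) = -3 + (10 + w) = 7 + w)
(-358 + B(6))/(1/(-121 + 373) + 100) = (-358 + (7 + 6))/(1/(-121 + 373) + 100) = (-358 + 13)/(1/252 + 100) = -345/(1/252 + 100) = -345/25201/252 = -345*252/25201 = -86940/25201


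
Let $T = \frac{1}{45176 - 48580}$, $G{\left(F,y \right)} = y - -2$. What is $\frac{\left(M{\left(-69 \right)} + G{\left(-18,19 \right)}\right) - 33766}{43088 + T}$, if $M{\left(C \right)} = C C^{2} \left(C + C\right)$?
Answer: $\frac{154202891788}{146671551} \approx 1051.3$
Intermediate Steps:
$G{\left(F,y \right)} = 2 + y$ ($G{\left(F,y \right)} = y + 2 = 2 + y$)
$M{\left(C \right)} = 2 C^{4}$ ($M{\left(C \right)} = C^{3} \cdot 2 C = 2 C^{4}$)
$T = - \frac{1}{3404}$ ($T = \frac{1}{-3404} = - \frac{1}{3404} \approx -0.00029377$)
$\frac{\left(M{\left(-69 \right)} + G{\left(-18,19 \right)}\right) - 33766}{43088 + T} = \frac{\left(2 \left(-69\right)^{4} + \left(2 + 19\right)\right) - 33766}{43088 - \frac{1}{3404}} = \frac{\left(2 \cdot 22667121 + 21\right) - 33766}{\frac{146671551}{3404}} = \left(\left(45334242 + 21\right) - 33766\right) \frac{3404}{146671551} = \left(45334263 - 33766\right) \frac{3404}{146671551} = 45300497 \cdot \frac{3404}{146671551} = \frac{154202891788}{146671551}$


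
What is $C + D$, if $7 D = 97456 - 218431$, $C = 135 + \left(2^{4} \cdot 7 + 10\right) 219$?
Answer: $\frac{66996}{7} \approx 9570.9$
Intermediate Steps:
$C = 26853$ ($C = 135 + \left(16 \cdot 7 + 10\right) 219 = 135 + \left(112 + 10\right) 219 = 135 + 122 \cdot 219 = 135 + 26718 = 26853$)
$D = - \frac{120975}{7}$ ($D = \frac{97456 - 218431}{7} = \frac{1}{7} \left(-120975\right) = - \frac{120975}{7} \approx -17282.0$)
$C + D = 26853 - \frac{120975}{7} = \frac{66996}{7}$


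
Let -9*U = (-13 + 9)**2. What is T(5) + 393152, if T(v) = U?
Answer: 3538352/9 ≈ 3.9315e+5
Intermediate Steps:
U = -16/9 (U = -(-13 + 9)**2/9 = -1/9*(-4)**2 = -1/9*16 = -16/9 ≈ -1.7778)
T(v) = -16/9
T(5) + 393152 = -16/9 + 393152 = 3538352/9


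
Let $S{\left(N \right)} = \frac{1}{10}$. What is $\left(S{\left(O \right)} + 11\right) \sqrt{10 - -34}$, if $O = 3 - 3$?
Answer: $\frac{111 \sqrt{11}}{5} \approx 73.629$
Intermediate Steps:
$O = 0$
$S{\left(N \right)} = \frac{1}{10}$
$\left(S{\left(O \right)} + 11\right) \sqrt{10 - -34} = \left(\frac{1}{10} + 11\right) \sqrt{10 - -34} = \frac{111 \sqrt{10 + 34}}{10} = \frac{111 \sqrt{44}}{10} = \frac{111 \cdot 2 \sqrt{11}}{10} = \frac{111 \sqrt{11}}{5}$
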